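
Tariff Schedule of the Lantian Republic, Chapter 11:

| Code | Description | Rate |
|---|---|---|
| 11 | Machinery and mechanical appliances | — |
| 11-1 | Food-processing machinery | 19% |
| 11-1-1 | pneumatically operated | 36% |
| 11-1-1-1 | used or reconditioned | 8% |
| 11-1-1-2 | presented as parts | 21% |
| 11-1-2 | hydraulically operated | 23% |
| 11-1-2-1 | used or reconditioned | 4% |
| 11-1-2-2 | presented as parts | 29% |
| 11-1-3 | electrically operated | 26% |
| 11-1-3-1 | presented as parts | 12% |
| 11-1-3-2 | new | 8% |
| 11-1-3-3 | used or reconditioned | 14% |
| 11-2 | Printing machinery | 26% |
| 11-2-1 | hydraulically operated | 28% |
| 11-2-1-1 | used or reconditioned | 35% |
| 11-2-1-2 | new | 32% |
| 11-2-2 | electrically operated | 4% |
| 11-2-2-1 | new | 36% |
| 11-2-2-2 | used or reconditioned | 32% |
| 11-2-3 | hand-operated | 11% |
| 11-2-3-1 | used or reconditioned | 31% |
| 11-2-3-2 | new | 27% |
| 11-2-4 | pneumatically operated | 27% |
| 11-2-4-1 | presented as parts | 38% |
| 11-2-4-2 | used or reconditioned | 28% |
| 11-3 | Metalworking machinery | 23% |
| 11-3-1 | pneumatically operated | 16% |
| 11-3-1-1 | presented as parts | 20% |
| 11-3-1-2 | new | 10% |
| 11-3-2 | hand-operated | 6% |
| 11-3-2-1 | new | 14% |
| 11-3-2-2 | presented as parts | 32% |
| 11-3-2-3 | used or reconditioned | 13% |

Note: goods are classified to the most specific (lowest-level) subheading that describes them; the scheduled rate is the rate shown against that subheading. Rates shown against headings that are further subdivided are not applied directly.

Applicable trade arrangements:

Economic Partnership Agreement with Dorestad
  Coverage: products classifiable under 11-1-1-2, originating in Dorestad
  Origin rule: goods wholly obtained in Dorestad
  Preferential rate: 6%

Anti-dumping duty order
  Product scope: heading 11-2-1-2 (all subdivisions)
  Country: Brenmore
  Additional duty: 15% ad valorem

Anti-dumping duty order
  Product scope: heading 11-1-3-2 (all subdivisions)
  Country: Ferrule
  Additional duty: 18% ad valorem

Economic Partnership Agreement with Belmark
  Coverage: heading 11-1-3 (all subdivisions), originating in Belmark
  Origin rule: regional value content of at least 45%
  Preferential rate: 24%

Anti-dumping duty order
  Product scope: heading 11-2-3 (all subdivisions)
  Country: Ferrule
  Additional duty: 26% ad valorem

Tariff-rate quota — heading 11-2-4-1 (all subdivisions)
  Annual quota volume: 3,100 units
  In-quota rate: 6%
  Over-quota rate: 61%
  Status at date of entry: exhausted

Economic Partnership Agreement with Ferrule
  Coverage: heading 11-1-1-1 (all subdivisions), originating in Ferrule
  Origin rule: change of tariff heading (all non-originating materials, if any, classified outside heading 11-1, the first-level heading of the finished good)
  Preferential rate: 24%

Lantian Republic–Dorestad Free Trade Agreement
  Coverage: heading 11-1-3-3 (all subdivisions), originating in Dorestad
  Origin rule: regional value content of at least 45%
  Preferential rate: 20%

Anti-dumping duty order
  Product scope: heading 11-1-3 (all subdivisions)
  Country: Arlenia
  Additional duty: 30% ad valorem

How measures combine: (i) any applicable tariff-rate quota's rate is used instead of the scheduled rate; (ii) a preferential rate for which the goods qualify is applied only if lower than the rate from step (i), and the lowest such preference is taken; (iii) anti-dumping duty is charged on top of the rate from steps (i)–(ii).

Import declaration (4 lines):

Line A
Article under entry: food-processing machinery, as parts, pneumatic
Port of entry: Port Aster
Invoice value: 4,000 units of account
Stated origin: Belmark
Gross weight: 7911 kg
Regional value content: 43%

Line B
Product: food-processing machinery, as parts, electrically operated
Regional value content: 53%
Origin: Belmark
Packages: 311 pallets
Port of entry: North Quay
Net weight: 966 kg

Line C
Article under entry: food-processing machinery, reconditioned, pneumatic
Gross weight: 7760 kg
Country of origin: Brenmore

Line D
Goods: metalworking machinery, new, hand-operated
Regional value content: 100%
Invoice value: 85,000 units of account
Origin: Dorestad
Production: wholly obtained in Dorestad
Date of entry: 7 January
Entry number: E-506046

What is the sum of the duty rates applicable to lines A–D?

Line A: food-processing → 11-1; pneumatic → 11-1-1; as parts → 11-1-1-2. Scheduled 21%. Belmark agreement on 11-1-3: 11-1-1-2 not covered. → 21%.
Line B: food-processing → 11-1; electrically operated → 11-1-3; as parts → 11-1-3-1. Scheduled 12%. Belmark agreement on 11-1-3: RVC ≥ 45% → 24% available; preference 24% not lower than 12% → no reduction. → 12%.
Line C: food-processing → 11-1; pneumatic → 11-1-1; reconditioned → 11-1-1-1. Scheduled 8%. No special measure applies. → 8%.
Line D: metalworking → 11-3; hand-operated → 11-3-2; new → 11-3-2-1. Scheduled 14%. Dorestad agreement on 11-1-1-2: 11-3-2-1 not covered; Dorestad agreement on 11-1-3-3: 11-3-2-1 not covered. → 14%.
Sum: 21% + 12% + 8% + 14% = 55%.

55%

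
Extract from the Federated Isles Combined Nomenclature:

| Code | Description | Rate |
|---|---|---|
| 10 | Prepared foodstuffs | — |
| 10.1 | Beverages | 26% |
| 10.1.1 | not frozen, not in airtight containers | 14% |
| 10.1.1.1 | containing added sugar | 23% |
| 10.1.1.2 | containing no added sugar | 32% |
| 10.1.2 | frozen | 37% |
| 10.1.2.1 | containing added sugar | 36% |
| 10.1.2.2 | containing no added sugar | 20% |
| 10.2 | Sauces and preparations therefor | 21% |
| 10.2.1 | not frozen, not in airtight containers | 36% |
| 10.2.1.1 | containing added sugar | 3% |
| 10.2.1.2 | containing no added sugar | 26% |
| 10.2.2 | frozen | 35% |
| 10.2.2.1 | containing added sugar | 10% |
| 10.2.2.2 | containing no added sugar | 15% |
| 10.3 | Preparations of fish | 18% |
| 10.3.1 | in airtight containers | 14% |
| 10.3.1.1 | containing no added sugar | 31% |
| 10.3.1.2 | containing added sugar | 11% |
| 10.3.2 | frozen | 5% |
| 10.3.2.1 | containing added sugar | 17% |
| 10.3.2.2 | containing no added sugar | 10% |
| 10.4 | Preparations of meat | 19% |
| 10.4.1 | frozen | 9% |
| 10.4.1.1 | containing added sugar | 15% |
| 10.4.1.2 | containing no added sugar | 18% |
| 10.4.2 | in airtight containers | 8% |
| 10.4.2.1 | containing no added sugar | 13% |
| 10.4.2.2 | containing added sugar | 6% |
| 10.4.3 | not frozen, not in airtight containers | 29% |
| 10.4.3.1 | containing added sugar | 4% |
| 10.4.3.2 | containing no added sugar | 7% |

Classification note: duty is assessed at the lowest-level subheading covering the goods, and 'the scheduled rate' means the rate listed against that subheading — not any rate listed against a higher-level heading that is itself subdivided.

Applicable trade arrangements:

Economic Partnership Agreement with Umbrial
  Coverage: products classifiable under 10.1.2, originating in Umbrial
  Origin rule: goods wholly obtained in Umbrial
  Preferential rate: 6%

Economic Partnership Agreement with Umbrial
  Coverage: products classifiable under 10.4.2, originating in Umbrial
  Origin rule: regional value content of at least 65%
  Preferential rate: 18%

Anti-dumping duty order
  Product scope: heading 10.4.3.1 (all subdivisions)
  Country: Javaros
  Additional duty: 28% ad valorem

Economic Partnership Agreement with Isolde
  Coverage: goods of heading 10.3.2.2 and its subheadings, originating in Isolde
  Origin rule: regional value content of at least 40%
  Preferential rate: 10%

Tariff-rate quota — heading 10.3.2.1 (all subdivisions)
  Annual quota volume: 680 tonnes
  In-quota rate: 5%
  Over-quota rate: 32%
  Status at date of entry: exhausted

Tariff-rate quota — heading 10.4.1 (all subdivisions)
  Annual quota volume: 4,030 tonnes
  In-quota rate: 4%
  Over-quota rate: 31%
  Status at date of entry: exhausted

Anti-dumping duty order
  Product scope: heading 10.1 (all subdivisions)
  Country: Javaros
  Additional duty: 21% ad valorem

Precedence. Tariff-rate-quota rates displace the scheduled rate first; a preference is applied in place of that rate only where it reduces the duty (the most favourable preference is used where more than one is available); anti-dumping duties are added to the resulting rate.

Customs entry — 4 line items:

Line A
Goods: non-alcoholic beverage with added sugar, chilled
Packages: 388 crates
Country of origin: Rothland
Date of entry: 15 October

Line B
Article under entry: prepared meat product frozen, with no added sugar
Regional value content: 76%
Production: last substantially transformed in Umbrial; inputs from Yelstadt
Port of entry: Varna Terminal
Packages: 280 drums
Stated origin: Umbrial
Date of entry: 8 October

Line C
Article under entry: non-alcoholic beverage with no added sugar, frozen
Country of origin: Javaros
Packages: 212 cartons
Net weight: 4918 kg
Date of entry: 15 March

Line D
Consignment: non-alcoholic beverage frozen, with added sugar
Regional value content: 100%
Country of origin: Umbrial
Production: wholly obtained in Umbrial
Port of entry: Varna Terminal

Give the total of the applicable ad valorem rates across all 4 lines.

101%

Line A: non-alcoholic beverage → 10.1; chilled → 10.1.1; with added sugar → 10.1.1.1. Scheduled 23%. No special measure applies. → 23%.
Line B: prepared meat product → 10.4; frozen → 10.4.1; with no added sugar → 10.4.1.2. Scheduled 18%. quota on 10.4.1 exhausted → over-quota 31%; Umbrial agreement on 10.1.2: 10.4.1.2 not covered; Umbrial agreement on 10.4.2: 10.4.1.2 not covered. → 31%.
Line C: non-alcoholic beverage → 10.1; frozen → 10.1.2; with no added sugar → 10.1.2.2. Scheduled 20%. anti-dumping (Javaros, 10.1): +21%; total 20% + 21% = 41%. → 41%.
Line D: non-alcoholic beverage → 10.1; frozen → 10.1.2; with added sugar → 10.1.2.1. Scheduled 36%. Umbrial agreement on 10.1.2: wholly obtained → 6% available; Umbrial agreement on 10.4.2: 10.1.2.1 not covered; preferential 6%. → 6%.
Sum: 23% + 31% + 41% + 6% = 101%.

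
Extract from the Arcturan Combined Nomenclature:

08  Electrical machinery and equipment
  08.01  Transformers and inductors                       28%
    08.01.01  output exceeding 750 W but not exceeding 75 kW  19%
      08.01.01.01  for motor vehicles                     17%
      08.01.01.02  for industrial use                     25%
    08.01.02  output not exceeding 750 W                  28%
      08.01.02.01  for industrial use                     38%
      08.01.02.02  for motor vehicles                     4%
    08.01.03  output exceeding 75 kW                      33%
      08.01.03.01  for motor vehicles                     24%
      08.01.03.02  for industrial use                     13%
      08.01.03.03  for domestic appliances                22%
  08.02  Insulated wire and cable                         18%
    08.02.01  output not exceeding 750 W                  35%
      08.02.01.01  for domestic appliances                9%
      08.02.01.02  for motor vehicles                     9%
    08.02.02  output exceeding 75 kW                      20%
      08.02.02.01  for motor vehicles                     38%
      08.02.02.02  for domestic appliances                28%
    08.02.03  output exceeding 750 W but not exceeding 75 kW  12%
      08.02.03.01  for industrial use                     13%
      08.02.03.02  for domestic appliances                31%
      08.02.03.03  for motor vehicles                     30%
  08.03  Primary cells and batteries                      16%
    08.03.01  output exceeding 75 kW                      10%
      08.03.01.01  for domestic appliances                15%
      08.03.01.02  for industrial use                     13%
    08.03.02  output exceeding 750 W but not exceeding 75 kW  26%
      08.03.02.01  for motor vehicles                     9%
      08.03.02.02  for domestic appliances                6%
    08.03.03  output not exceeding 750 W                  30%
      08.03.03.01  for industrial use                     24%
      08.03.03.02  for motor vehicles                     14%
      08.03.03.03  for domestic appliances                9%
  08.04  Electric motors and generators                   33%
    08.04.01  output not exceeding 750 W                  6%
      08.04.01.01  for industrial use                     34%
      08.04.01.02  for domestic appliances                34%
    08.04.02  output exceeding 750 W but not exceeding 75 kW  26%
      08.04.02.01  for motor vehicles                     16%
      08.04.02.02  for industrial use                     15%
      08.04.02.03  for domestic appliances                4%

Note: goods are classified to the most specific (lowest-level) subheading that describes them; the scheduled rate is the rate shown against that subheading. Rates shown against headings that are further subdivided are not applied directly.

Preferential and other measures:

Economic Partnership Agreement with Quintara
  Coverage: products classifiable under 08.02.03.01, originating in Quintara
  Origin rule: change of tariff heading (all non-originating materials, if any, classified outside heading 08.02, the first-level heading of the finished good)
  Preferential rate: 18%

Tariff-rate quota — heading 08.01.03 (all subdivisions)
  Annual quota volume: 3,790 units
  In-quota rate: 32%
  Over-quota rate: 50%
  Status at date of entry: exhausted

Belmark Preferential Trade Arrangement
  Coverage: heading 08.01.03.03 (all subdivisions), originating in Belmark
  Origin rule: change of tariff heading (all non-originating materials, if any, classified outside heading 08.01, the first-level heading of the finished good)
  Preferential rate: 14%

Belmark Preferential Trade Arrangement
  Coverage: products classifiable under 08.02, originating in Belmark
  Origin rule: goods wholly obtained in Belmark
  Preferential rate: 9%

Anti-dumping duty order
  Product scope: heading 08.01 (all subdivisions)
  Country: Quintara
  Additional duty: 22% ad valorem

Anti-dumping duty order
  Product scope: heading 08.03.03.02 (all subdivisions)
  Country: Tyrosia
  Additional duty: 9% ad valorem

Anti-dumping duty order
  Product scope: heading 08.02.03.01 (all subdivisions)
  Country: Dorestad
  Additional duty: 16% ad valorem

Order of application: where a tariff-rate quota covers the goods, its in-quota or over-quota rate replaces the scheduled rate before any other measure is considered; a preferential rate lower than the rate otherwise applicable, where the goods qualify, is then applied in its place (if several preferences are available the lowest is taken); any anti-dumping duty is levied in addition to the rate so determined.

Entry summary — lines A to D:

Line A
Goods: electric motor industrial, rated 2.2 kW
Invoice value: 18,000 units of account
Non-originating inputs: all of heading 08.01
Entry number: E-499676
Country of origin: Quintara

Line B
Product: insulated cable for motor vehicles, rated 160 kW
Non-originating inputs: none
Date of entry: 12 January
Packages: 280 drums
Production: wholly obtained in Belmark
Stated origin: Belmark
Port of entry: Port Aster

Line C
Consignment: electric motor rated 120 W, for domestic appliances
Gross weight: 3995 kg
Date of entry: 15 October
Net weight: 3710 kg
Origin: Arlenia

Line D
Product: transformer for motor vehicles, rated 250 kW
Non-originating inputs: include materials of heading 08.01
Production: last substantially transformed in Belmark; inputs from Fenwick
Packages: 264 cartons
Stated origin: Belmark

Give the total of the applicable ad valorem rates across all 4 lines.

108%

Line A: electric motor → 08.04; rated 2.2 kW → 08.04.02; industrial → 08.04.02.02. Scheduled 15%. Quintara agreement on 08.02.03.01: 08.04.02.02 not covered. → 15%.
Line B: insulated cable → 08.02; rated 160 kW → 08.02.02; for motor vehicles → 08.02.02.01. Scheduled 38%. Belmark agreement on 08.01.03.03: 08.02.02.01 not covered; Belmark agreement on 08.02: wholly obtained → 9% available; preferential 9%. → 9%.
Line C: electric motor → 08.04; rated 120 W → 08.04.01; for domestic appliances → 08.04.01.02. Scheduled 34%. No special measure applies. → 34%.
Line D: transformer → 08.01; rated 250 kW → 08.01.03; for motor vehicles → 08.01.03.01. Scheduled 24%. quota on 08.01.03 exhausted → over-quota 50%; Belmark agreement on 08.01.03.03: 08.01.03.01 not covered; Belmark agreement on 08.02: 08.01.03.01 not covered. → 50%.
Sum: 15% + 9% + 34% + 50% = 108%.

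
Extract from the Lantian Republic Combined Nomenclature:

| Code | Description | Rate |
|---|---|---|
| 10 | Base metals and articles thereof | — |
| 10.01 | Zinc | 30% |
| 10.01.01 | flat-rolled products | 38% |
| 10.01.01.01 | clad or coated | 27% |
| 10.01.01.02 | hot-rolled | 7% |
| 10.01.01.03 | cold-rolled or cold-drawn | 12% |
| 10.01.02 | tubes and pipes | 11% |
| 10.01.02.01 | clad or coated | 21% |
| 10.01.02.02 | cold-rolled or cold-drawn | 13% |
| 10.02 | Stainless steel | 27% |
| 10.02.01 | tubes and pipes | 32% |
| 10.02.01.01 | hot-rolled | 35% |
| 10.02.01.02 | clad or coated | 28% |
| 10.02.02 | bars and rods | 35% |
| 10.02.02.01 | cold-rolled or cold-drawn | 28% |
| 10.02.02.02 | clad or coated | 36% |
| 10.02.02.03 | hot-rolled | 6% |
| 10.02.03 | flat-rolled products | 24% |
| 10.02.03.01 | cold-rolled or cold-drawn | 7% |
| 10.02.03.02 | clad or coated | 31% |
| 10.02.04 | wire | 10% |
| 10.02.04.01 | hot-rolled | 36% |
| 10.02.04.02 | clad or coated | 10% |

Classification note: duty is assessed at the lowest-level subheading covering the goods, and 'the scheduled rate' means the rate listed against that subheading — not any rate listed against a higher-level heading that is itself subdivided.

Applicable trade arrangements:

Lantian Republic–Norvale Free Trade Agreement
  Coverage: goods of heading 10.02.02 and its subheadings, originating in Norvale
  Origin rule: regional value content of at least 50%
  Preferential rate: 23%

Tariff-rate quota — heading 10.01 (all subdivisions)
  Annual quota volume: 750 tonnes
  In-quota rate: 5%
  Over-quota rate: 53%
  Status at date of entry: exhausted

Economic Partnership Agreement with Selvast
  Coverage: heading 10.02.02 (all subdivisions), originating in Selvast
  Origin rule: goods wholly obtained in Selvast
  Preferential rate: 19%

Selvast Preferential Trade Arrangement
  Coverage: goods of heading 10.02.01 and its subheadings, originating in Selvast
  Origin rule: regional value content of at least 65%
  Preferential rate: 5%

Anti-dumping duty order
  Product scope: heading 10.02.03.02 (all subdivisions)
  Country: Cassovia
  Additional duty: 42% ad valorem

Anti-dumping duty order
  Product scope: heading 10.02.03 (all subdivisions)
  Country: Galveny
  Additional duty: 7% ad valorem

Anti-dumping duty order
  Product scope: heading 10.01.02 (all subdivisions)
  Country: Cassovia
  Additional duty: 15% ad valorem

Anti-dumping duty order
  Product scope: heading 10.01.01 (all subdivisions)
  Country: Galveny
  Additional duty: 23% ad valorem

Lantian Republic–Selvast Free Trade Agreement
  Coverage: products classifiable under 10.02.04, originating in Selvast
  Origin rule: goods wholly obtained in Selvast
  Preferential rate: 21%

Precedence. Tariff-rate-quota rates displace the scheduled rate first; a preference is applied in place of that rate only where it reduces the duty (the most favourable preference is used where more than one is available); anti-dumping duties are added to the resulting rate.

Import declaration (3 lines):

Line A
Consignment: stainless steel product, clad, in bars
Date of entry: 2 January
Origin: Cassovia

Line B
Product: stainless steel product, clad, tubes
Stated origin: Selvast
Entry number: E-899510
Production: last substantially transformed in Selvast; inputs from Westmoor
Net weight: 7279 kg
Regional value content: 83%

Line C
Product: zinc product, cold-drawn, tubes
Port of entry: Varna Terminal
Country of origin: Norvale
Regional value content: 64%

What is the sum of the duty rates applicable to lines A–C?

Line A: stainless steel → 10.02; in bars → 10.02.02; clad → 10.02.02.02. Scheduled 36%. No special measure applies. → 36%.
Line B: stainless steel → 10.02; tubes → 10.02.01; clad → 10.02.01.02. Scheduled 28%. Selvast agreement on 10.02.02: 10.02.01.02 not covered; Selvast agreement on 10.02.01: RVC ≥ 65% → 5% available; Selvast agreement on 10.02.04: 10.02.01.02 not covered; preferential 5%. → 5%.
Line C: zinc → 10.01; tubes → 10.01.02; cold-drawn → 10.01.02.02. Scheduled 13%. quota on 10.01 exhausted → over-quota 53%; Norvale agreement on 10.02.02: 10.01.02.02 not covered. → 53%.
Sum: 36% + 5% + 53% = 94%.

94%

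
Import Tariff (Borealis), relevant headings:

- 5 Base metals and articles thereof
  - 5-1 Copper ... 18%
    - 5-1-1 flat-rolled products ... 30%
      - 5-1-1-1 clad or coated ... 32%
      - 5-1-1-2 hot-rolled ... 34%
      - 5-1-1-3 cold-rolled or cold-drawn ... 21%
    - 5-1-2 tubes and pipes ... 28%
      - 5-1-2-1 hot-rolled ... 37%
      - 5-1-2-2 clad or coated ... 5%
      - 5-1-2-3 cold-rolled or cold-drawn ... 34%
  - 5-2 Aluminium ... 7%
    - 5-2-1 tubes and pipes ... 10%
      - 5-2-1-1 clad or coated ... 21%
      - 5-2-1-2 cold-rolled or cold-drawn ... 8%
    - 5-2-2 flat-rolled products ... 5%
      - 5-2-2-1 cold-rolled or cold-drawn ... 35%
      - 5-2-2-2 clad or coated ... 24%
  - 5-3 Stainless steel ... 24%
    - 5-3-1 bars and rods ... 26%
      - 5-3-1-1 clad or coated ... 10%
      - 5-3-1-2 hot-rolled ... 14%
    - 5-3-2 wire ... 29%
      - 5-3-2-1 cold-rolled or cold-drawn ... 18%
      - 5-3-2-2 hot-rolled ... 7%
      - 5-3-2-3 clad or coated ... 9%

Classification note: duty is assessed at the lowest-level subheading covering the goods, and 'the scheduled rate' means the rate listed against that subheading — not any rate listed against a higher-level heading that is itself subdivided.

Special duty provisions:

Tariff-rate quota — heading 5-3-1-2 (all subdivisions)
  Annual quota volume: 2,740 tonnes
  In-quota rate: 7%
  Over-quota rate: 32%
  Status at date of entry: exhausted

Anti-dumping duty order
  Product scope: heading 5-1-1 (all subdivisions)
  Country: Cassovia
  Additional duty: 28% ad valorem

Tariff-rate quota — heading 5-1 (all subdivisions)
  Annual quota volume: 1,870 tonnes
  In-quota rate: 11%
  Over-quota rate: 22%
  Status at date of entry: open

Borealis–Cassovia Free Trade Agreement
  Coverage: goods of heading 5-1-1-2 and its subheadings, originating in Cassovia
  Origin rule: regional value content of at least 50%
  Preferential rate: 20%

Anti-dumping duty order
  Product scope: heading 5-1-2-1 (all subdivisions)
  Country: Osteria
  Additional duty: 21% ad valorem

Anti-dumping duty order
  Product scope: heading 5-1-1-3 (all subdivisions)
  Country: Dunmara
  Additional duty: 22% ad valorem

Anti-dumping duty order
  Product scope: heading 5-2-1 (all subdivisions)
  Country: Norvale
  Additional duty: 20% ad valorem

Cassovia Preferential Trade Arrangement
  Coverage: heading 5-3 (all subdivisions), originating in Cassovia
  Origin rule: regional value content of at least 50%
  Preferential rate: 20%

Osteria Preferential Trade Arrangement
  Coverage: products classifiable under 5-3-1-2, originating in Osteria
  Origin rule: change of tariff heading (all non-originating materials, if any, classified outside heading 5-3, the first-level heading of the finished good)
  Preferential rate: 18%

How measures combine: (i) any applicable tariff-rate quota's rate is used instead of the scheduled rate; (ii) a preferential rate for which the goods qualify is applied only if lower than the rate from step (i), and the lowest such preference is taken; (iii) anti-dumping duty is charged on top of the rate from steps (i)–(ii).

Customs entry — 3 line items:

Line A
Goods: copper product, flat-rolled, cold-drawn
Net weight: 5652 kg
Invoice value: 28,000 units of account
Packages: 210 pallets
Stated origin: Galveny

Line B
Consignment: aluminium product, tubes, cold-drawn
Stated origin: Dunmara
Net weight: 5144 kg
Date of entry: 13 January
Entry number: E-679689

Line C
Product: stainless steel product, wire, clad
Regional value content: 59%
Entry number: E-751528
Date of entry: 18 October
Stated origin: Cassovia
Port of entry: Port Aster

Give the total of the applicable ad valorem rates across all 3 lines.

28%

Line A: copper → 5-1; flat-rolled → 5-1-1; cold-drawn → 5-1-1-3. Scheduled 21%. quota on 5-1 open → in-quota 11%. → 11%.
Line B: aluminium → 5-2; tubes → 5-2-1; cold-drawn → 5-2-1-2. Scheduled 8%. No special measure applies. → 8%.
Line C: stainless steel → 5-3; wire → 5-3-2; clad → 5-3-2-3. Scheduled 9%. Cassovia agreement on 5-1-1-2: 5-3-2-3 not covered; Cassovia agreement on 5-3: RVC ≥ 50% → 20% available; preference 20% not lower than 9% → no reduction. → 9%.
Sum: 11% + 8% + 9% = 28%.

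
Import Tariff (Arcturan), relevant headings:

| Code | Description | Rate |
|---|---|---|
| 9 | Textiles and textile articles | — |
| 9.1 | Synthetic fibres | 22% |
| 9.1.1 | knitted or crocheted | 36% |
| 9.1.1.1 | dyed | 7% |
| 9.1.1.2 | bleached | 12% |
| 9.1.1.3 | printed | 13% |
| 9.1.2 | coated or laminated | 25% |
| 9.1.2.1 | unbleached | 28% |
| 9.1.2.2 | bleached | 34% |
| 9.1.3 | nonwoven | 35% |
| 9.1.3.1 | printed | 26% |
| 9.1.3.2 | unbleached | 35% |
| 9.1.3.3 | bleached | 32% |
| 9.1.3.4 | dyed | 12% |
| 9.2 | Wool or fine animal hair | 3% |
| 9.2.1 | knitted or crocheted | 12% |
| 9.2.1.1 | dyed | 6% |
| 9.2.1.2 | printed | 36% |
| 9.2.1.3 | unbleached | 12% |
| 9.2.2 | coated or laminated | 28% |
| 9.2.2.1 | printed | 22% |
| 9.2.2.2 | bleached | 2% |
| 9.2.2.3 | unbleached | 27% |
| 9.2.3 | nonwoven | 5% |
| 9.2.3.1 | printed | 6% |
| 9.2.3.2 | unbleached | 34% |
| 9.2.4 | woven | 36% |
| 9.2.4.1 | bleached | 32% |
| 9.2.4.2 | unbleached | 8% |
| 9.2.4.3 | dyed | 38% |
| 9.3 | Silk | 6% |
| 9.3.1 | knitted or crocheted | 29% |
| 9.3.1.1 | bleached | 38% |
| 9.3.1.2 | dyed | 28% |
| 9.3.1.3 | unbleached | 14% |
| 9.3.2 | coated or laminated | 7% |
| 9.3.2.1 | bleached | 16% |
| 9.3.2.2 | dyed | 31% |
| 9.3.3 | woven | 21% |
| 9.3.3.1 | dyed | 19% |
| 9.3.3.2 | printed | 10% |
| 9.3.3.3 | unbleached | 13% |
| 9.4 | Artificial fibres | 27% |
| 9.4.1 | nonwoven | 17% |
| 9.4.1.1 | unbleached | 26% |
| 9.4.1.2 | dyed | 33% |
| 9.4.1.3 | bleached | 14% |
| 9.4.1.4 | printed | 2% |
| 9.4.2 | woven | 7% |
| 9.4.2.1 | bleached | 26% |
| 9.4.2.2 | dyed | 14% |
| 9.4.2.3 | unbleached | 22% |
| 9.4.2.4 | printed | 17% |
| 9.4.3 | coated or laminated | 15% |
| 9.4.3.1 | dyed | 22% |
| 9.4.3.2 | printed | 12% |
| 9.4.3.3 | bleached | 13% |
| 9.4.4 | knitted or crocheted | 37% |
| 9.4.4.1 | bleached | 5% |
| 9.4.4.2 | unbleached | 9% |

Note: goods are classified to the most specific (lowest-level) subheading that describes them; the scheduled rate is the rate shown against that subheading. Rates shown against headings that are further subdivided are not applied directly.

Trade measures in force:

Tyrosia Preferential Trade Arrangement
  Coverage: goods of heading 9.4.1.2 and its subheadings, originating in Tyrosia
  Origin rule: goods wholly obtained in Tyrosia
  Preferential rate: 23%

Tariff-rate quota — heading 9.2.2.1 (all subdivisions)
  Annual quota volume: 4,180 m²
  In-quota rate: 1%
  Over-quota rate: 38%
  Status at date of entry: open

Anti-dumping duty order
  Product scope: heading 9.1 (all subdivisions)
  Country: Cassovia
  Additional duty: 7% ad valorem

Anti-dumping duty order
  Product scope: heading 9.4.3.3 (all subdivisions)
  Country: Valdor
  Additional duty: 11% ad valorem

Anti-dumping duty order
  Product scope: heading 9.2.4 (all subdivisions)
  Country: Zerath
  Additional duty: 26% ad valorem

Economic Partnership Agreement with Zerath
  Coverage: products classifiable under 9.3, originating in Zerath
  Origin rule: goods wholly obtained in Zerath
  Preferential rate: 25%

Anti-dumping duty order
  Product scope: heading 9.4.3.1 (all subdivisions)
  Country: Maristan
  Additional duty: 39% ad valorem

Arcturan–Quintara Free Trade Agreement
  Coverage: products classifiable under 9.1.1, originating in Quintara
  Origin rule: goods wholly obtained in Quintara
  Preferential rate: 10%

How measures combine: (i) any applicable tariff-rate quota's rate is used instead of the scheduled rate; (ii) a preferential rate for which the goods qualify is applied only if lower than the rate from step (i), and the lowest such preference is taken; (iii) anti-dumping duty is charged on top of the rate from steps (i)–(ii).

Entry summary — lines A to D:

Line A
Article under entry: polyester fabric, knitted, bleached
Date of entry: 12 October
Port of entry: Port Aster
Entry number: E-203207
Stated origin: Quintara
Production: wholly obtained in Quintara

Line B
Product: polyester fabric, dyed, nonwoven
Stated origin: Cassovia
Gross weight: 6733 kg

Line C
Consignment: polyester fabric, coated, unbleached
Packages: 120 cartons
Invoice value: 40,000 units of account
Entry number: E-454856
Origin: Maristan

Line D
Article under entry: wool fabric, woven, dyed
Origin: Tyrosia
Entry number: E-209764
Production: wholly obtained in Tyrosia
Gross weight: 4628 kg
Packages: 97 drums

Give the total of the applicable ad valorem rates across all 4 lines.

95%

Line A: polyester → 9.1; knitted → 9.1.1; bleached → 9.1.1.2. Scheduled 12%. Quintara agreement on 9.1.1: wholly obtained → 10% available; preferential 10%. → 10%.
Line B: polyester → 9.1; nonwoven → 9.1.3; dyed → 9.1.3.4. Scheduled 12%. anti-dumping (Cassovia, 9.1): +7%; total 12% + 7% = 19%. → 19%.
Line C: polyester → 9.1; coated → 9.1.2; unbleached → 9.1.2.1. Scheduled 28%. No special measure applies. → 28%.
Line D: wool → 9.2; woven → 9.2.4; dyed → 9.2.4.3. Scheduled 38%. Tyrosia agreement on 9.4.1.2: 9.2.4.3 not covered. → 38%.
Sum: 10% + 19% + 28% + 38% = 95%.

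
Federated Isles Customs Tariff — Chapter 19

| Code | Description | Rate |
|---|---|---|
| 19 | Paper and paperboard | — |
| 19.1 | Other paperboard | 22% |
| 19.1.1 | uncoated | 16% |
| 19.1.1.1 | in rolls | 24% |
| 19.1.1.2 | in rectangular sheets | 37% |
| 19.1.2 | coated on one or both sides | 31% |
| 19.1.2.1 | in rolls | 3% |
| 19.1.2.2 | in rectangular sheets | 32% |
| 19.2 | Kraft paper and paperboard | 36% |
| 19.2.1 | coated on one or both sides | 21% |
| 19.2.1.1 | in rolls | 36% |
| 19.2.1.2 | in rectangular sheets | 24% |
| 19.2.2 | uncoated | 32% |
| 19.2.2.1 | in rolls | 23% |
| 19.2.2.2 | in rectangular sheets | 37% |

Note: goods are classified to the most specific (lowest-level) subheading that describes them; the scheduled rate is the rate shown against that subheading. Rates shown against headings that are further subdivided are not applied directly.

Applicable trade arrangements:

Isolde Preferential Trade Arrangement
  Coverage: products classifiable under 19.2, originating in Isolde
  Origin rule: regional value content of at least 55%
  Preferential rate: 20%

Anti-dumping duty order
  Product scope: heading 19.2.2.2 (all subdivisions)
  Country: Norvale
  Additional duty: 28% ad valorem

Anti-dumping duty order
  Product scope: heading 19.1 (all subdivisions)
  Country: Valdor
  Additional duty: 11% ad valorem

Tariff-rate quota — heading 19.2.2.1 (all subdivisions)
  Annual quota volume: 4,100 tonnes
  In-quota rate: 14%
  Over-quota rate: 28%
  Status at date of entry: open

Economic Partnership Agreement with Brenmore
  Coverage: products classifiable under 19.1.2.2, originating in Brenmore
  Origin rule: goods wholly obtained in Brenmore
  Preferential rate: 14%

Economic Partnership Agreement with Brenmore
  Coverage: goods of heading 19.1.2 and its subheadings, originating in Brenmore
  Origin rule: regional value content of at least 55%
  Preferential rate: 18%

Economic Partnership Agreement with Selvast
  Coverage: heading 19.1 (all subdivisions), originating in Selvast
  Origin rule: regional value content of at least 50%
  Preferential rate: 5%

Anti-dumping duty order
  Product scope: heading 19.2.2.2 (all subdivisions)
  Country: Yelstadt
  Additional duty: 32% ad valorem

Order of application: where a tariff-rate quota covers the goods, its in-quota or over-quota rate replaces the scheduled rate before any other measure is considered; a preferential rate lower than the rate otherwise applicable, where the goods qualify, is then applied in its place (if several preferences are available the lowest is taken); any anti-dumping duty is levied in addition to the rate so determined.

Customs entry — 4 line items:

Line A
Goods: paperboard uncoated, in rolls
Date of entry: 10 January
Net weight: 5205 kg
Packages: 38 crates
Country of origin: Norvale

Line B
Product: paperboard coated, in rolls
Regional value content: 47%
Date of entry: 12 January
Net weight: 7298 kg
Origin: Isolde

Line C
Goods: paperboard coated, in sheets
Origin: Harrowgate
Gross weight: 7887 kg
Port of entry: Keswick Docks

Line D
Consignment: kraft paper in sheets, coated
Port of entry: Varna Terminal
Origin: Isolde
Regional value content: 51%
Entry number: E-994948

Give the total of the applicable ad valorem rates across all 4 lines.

83%

Line A: paperboard → 19.1; uncoated → 19.1.1; in rolls → 19.1.1.1. Scheduled 24%. No special measure applies. → 24%.
Line B: paperboard → 19.1; coated → 19.1.2; in rolls → 19.1.2.1. Scheduled 3%. Isolde agreement on 19.2: 19.1.2.1 not covered. → 3%.
Line C: paperboard → 19.1; coated → 19.1.2; in sheets → 19.1.2.2. Scheduled 32%. No special measure applies. → 32%.
Line D: kraft paper → 19.2; coated → 19.2.1; in sheets → 19.2.1.2. Scheduled 24%. Isolde agreement on 19.2: RVC < 55%. → 24%.
Sum: 24% + 3% + 32% + 24% = 83%.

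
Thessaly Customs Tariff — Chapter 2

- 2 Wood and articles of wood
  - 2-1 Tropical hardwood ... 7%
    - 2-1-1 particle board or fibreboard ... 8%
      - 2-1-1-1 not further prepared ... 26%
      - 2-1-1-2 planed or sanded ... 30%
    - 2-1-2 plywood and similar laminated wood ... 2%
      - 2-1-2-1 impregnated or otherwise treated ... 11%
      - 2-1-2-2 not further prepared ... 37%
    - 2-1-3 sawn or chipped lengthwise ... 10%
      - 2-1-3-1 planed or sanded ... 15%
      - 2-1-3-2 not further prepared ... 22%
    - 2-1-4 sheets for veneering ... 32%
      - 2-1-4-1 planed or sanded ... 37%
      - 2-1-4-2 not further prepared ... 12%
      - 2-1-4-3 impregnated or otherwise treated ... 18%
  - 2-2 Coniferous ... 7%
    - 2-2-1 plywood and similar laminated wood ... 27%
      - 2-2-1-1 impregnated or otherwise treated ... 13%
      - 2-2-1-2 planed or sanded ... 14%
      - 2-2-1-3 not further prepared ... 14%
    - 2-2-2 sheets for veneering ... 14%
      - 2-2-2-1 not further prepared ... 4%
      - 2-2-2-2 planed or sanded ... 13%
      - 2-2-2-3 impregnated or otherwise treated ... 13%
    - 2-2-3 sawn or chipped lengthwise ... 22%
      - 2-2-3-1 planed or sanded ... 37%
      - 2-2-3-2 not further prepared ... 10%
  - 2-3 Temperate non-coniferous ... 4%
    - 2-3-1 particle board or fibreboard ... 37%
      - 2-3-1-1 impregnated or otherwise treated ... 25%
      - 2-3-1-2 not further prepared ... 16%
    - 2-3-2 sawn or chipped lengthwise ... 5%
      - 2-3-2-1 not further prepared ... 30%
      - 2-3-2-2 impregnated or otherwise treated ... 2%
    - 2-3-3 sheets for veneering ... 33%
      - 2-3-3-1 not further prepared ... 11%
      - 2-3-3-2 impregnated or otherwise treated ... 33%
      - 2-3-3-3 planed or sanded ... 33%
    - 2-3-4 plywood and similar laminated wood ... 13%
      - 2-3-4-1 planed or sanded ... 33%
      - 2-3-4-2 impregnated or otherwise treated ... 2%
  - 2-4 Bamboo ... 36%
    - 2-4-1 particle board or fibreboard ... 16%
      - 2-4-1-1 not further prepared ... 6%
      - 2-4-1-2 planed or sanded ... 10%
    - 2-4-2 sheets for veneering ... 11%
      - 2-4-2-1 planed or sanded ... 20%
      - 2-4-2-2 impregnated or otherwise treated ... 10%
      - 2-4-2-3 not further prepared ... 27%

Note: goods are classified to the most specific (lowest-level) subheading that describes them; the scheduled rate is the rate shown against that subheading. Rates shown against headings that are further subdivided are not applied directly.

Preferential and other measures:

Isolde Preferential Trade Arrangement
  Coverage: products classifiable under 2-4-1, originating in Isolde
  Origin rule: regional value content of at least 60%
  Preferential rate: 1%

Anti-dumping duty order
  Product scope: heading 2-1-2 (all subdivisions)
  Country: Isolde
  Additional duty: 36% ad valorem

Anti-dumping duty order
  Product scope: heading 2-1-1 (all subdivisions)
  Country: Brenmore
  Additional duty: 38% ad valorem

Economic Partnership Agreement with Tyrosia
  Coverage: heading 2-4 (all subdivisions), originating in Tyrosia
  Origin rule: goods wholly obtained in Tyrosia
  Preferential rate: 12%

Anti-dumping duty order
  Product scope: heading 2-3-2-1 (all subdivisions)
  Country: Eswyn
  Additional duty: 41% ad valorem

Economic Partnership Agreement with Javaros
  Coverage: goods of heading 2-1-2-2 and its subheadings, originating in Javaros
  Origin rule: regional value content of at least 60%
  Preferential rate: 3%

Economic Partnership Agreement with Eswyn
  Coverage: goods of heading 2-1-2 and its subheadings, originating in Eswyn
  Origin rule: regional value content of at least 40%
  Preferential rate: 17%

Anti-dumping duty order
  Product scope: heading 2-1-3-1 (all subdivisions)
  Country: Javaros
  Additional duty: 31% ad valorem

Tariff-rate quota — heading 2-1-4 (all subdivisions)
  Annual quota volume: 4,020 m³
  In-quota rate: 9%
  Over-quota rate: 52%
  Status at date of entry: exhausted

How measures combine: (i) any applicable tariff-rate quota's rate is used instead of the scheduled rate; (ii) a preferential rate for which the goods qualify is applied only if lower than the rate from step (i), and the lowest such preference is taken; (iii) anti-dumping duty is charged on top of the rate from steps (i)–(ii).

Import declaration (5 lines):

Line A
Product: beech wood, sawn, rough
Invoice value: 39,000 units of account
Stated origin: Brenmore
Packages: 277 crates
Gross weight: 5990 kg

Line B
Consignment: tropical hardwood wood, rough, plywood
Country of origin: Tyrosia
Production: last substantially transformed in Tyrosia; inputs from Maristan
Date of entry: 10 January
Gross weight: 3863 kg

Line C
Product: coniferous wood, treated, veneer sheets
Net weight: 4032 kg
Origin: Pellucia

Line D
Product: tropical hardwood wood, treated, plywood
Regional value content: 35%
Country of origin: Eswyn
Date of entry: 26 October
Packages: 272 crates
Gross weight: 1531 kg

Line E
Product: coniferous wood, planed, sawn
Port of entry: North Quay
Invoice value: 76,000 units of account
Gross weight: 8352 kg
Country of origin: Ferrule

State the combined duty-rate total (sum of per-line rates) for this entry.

Line A: beech → 2-3; sawn → 2-3-2; rough → 2-3-2-1. Scheduled 30%. No special measure applies. → 30%.
Line B: tropical hardwood → 2-1; plywood → 2-1-2; rough → 2-1-2-2. Scheduled 37%. Tyrosia agreement on 2-4: 2-1-2-2 not covered. → 37%.
Line C: coniferous → 2-2; veneer sheets → 2-2-2; treated → 2-2-2-3. Scheduled 13%. No special measure applies. → 13%.
Line D: tropical hardwood → 2-1; plywood → 2-1-2; treated → 2-1-2-1. Scheduled 11%. Eswyn agreement on 2-1-2: RVC < 40%. → 11%.
Line E: coniferous → 2-2; sawn → 2-2-3; planed → 2-2-3-1. Scheduled 37%. No special measure applies. → 37%.
Sum: 30% + 37% + 13% + 11% + 37% = 128%.

128%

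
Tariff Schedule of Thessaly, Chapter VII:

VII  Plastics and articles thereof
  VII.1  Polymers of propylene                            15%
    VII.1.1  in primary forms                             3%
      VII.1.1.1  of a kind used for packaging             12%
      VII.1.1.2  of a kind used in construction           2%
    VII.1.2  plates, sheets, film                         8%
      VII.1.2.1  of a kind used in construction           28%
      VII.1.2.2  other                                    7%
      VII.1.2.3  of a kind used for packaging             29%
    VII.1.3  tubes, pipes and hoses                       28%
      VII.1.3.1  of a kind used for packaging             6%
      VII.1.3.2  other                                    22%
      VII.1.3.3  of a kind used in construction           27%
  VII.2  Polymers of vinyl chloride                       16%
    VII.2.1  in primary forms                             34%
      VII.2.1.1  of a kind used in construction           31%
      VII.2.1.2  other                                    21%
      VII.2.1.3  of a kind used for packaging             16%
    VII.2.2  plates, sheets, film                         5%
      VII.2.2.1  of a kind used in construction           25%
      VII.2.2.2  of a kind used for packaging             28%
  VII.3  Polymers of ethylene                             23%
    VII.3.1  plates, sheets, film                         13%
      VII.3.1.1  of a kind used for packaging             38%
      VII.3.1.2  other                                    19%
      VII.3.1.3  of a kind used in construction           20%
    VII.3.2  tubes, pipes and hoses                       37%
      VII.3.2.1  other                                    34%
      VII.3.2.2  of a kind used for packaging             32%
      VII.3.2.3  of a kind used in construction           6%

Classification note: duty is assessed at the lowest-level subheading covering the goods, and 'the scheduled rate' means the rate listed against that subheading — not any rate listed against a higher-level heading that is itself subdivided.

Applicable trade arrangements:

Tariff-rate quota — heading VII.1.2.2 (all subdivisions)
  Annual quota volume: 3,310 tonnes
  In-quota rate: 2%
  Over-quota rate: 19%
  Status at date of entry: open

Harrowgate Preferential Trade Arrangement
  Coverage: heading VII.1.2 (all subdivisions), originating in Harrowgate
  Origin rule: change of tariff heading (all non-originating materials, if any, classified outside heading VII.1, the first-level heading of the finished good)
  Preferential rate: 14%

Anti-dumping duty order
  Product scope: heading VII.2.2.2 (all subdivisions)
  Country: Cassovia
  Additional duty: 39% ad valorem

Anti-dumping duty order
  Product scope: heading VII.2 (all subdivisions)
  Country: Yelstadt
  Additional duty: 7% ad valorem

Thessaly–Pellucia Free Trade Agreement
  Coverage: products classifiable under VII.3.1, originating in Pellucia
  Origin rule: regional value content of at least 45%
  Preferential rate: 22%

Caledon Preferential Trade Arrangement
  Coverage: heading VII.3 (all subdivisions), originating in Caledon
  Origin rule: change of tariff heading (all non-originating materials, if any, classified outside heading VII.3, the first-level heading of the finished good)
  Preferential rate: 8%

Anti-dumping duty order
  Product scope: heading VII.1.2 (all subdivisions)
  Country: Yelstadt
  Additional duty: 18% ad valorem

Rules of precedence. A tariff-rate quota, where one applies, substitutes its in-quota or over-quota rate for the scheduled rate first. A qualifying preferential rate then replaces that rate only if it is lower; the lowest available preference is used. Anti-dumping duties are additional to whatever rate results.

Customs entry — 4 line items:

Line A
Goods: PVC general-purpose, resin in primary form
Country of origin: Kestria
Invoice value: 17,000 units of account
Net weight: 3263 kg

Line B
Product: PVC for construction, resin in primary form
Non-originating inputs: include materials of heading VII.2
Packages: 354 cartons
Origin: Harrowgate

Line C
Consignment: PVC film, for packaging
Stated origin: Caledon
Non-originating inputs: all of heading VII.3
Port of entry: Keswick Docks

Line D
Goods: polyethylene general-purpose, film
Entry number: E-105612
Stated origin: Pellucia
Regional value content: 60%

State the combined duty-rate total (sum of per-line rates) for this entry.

99%

Line A: PVC → VII.2; resin in primary form → VII.2.1; general-purpose → VII.2.1.2. Scheduled 21%. No special measure applies. → 21%.
Line B: PVC → VII.2; resin in primary form → VII.2.1; for construction → VII.2.1.1. Scheduled 31%. Harrowgate agreement on VII.1.2: VII.2.1.1 not covered. → 31%.
Line C: PVC → VII.2; film → VII.2.2; for packaging → VII.2.2.2. Scheduled 28%. Caledon agreement on VII.3: VII.2.2.2 not covered. → 28%.
Line D: polyethylene → VII.3; film → VII.3.1; general-purpose → VII.3.1.2. Scheduled 19%. Pellucia agreement on VII.3.1: RVC ≥ 45% → 22% available; preference 22% not lower than 19% → no reduction. → 19%.
Sum: 21% + 31% + 28% + 19% = 99%.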